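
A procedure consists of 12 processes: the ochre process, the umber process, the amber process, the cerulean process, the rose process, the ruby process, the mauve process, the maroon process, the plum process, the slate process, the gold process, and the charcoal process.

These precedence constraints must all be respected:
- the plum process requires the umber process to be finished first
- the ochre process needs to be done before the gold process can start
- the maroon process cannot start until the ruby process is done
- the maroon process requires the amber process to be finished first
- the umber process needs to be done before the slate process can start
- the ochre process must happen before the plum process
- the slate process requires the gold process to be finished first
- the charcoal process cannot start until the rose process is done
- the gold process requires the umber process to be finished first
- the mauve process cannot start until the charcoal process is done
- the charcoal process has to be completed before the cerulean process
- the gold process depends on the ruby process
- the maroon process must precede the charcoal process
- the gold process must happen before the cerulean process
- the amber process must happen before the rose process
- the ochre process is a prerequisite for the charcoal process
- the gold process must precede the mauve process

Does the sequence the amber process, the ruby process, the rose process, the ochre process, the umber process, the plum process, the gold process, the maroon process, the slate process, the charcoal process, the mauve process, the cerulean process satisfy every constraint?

Yes

Going through the constraints one by one, each required predecessor appears earlier in the sequence than its dependent — e.g. the amber process (position 1) is before the maroon process (position 8), as required.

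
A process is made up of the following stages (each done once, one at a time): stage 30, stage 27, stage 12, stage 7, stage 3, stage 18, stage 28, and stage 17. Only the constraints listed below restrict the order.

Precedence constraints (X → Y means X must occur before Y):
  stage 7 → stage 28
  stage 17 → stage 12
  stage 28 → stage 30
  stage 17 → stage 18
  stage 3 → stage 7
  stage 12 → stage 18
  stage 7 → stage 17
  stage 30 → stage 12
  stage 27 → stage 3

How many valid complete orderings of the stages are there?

Stage 27 is the only stage with nothing required before it, so every ordering starts there.
Counting all ways to extend the partial order to a total order gives 3.

3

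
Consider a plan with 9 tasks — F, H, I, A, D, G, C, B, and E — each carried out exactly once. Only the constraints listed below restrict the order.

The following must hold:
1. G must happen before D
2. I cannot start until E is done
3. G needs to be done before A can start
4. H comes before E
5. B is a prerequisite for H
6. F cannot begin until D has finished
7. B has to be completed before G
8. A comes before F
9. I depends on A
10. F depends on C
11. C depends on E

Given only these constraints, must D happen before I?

No chain of constraints connects D to I in either direction.
So D can come before I or after — it is not forced.

No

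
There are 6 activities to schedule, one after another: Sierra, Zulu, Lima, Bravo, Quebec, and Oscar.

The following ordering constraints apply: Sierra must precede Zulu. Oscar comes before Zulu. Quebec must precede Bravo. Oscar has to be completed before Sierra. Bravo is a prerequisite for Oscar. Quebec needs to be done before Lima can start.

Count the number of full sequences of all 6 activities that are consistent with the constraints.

5

Only Quebec has no prerequisites, so it must go first.
Enumerating by repeatedly choosing an available activity (one whose prerequisites are all placed) gives 5 distinct complete orderings.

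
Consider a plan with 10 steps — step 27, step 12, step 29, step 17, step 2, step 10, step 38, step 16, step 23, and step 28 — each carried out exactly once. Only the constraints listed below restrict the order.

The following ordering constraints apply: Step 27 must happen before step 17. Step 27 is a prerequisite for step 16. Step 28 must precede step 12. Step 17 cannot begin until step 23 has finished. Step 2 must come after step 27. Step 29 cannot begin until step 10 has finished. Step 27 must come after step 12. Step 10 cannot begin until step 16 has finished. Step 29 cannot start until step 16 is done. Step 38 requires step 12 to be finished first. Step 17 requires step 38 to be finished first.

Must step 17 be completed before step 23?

In fact the dependencies run the other way: step 23 → step 17.
So step 17 does not have to come before step 23 — it cannot.

No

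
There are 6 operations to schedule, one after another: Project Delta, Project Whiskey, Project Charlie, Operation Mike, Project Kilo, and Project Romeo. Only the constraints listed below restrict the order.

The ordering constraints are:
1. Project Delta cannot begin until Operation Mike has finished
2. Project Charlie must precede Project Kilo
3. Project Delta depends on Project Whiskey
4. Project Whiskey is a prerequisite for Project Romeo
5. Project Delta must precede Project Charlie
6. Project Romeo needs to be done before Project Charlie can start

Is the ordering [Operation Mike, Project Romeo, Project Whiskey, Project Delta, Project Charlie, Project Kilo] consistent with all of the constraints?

Here Project Whiskey comes after Project Romeo.
But one of the constraints requires Project Whiskey before Project Romeo, so this ordering violates it.

No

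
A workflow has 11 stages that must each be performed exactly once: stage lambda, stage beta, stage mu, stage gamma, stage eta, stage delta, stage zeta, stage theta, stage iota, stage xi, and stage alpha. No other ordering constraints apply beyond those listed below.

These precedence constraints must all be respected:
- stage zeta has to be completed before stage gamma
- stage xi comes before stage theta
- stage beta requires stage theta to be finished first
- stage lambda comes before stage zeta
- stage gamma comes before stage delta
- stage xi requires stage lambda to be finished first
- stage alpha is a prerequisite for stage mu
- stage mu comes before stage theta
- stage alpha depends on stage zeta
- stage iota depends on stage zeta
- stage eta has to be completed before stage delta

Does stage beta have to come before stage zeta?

The constraints actually force stage zeta before stage beta (via stage zeta → stage alpha → stage mu → stage theta → stage beta), not the other way around.
So stage beta never precedes stage zeta.

No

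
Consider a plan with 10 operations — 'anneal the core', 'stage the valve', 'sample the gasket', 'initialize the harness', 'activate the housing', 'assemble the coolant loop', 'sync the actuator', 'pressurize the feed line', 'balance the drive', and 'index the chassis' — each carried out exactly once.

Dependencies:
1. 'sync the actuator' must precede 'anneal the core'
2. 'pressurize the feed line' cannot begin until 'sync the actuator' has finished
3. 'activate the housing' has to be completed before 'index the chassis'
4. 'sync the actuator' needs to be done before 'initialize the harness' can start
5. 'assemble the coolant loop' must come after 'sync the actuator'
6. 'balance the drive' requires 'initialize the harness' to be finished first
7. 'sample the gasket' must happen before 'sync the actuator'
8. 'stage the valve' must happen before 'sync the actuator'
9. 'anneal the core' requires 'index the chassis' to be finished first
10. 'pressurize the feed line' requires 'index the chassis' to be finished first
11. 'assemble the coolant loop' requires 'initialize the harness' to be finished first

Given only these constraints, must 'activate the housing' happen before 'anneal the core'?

Yes

There is a constraint chain 'activate the housing' → 'index the chassis' → 'anneal the core'.
That forces 'activate the housing' before 'anneal the core' in every valid schedule.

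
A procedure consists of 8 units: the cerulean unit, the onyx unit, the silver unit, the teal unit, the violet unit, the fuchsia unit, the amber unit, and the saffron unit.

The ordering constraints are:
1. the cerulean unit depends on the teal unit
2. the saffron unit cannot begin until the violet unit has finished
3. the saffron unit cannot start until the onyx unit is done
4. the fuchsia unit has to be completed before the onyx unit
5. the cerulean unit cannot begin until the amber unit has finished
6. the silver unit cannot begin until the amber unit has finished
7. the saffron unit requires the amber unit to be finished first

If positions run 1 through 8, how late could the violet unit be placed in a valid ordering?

7

The only unit forced after the violet unit (directly or by a chain) is the saffron unit.
With 1 mandatory successor out of 8 units total, the latest slot for the violet unit is 8−1 = 7, and it's reachable by doing all non-successors before the violet unit.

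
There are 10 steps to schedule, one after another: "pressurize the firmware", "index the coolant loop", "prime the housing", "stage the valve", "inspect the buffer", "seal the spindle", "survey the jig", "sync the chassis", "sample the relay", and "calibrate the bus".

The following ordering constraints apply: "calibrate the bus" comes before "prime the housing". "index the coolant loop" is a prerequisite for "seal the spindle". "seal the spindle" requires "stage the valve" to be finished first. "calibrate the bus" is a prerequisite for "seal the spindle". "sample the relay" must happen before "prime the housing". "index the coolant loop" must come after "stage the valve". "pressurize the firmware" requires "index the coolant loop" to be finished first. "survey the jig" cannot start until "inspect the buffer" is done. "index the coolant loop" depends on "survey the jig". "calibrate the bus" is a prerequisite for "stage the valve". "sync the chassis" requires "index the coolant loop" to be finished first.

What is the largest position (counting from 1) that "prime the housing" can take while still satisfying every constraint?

10

"prime the housing" has no required successors, so nothing stops it from going last (position 10).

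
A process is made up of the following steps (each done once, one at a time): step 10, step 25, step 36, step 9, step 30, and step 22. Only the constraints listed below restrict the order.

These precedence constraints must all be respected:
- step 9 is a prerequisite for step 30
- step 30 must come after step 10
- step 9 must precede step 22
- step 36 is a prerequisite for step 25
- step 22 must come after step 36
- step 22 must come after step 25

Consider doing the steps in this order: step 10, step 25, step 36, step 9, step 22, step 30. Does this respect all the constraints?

No

The sequence places step 25 ahead of step 36.
Since step 36 is required before step 25, the ordering is invalid.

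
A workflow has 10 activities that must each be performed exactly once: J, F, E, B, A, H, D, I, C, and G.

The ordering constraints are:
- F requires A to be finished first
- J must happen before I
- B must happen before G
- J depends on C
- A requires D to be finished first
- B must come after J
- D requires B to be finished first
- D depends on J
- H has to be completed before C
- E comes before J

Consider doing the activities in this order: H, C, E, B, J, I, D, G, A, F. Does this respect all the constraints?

No

In the proposed order, B appears before J.
That contradicts the constraint that J must precede B.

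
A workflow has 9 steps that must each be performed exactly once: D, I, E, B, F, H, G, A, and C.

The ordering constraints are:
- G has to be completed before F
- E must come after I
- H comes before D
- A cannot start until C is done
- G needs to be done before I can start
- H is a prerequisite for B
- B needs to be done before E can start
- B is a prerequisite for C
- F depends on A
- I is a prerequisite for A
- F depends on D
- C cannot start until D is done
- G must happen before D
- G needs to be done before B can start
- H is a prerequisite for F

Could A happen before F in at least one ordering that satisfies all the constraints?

A is actually forced before F by the constraints, so certainly some valid ordering has A first.

Yes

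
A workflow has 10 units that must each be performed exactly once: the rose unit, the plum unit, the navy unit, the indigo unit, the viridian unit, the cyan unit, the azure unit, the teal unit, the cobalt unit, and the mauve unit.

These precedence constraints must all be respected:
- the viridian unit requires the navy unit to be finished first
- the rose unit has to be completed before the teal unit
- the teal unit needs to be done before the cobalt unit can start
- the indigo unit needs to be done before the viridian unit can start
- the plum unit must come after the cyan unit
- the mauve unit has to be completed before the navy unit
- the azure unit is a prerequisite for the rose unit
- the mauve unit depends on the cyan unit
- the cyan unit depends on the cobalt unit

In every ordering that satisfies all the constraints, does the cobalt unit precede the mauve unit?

Chaining the stated constraints: the cobalt unit → the cyan unit → the mauve unit.
So the cobalt unit must precede the mauve unit in any valid ordering.

Yes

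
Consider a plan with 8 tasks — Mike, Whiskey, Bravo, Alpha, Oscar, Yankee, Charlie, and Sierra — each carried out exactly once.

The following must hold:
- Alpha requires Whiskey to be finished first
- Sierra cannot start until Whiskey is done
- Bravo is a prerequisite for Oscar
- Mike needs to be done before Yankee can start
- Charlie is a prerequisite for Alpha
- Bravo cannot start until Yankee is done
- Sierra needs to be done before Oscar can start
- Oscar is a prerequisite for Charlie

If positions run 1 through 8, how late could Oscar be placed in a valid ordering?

Every task that must follow Oscar has to come after it. Tracing all chains starting from Oscar, those tasks are: Alpha, Charlie — 2 in total.
So at least 2 tasks follow Oscar, putting Oscar no later than position 6. That position is achievable by scheduling everything else first.

6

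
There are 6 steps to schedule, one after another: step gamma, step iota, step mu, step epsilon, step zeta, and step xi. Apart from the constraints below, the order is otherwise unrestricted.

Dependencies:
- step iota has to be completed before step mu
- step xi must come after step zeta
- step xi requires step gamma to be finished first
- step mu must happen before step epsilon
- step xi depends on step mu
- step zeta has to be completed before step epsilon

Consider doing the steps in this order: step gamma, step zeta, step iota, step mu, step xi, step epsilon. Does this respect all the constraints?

Yes

Going through the constraints one by one, each required predecessor appears earlier in the sequence than its dependent — e.g. step gamma (position 1) is before step xi (position 5), as required.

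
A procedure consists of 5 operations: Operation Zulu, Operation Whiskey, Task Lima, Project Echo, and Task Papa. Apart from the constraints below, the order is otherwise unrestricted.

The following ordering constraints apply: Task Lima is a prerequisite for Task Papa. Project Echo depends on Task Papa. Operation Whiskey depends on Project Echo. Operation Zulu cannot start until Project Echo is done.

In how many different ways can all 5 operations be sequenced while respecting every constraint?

2

Only Task Lima has no prerequisites, so it must go first.
Counting all ways to extend the partial order to a total order gives 2.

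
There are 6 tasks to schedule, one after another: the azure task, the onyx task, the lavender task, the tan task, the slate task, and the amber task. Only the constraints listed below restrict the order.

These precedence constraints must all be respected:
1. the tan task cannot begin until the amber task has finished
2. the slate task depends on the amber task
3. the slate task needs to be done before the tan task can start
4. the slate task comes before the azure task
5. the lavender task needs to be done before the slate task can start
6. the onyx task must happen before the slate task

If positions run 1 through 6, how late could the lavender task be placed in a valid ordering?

3

The tasks that are forced after the lavender task, directly or by a chain of constraints, are the azure task, the tan task, the slate task. That's 3 tasks.
With 3 mandatory successors out of 6 tasks total, the latest slot for the lavender task is 6−3 = 3, and it's reachable by doing all non-successors before the lavender task.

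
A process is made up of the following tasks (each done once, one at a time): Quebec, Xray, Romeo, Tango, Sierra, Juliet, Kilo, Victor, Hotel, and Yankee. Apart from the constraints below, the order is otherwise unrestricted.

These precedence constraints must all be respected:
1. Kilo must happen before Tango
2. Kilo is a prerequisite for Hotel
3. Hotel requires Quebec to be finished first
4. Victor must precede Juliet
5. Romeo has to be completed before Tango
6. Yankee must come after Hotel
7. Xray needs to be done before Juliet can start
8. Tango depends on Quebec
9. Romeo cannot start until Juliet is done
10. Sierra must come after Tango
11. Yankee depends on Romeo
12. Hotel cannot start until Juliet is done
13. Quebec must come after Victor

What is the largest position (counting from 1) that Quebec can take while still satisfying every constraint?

Following every chain forward from Quebec, the tasks that must come later are Tango, Sierra, Hotel, Yankee — 4 of them.
So at least 4 tasks follow Quebec, putting Quebec no later than position 6. That position is achievable by scheduling everything else first.

6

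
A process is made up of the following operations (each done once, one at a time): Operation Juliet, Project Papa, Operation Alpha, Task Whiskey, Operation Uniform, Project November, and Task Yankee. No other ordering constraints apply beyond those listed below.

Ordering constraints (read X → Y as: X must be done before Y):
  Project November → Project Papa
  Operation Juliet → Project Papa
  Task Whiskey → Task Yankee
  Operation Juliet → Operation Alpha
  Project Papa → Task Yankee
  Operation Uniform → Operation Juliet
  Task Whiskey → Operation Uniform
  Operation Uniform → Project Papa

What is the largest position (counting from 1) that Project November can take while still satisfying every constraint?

5

Every operation that must follow Project November has to come after it. Tracing all chains starting from Project November, those operations are: Project Papa, Task Yankee — 2 in total.
With 2 mandatory successors out of 7 operations total, the latest slot for Project November is 7−2 = 5, and it's reachable by doing all non-successors before Project November.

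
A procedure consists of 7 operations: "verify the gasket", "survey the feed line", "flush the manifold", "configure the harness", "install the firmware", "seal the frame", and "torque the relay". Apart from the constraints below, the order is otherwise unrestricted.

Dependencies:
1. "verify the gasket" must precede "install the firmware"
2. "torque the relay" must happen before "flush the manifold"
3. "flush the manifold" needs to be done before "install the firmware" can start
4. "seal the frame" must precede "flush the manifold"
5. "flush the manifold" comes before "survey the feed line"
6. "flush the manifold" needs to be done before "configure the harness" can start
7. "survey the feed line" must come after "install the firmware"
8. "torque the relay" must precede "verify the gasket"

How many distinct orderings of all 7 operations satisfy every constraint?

2 operations have no prerequisites ("seal the frame", "torque the relay"), so any of them could come first.
Systematically extending each partial ordering one operation at a time and counting, there are 17 complete orderings.

17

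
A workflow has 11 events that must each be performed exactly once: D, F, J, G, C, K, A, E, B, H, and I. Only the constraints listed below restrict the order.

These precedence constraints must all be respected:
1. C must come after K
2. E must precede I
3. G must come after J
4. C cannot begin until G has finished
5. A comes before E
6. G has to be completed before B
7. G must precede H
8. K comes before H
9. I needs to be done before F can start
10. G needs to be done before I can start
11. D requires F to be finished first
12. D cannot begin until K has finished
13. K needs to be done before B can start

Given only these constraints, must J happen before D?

Chaining the stated constraints: J → G → I → F → D.
Hence J necessarily comes before D.

Yes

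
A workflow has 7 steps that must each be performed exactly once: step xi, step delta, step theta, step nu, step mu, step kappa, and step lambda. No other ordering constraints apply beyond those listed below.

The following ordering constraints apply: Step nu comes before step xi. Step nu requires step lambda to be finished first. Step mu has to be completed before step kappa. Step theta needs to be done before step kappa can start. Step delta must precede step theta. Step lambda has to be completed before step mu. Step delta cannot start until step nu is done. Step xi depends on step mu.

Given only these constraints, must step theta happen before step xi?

No

Nothing in the constraints links step theta and step xi; they are unordered relative to each other.
So step theta can come before step xi or after — it is not forced.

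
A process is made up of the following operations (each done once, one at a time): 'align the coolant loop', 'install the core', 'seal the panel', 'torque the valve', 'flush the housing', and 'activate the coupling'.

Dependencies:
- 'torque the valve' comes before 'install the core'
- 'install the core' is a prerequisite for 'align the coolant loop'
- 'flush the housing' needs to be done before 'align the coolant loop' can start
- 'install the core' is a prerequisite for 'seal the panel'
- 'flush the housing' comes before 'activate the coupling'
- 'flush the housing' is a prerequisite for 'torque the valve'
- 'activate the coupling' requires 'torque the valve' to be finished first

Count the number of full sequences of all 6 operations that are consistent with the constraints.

8

'flush the housing' is the only operation with nothing required before it, so every ordering starts there.
Enumerating by repeatedly choosing an available operation (one whose prerequisites are all placed) gives 8 distinct complete orderings.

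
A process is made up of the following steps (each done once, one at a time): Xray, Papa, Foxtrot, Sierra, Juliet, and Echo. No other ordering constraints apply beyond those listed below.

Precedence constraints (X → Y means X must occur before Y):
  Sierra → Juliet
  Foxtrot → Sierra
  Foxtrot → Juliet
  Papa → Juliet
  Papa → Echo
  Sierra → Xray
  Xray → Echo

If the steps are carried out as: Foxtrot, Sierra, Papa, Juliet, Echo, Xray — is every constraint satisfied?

No

In the proposed order, Echo appears before Xray.
That contradicts the constraint that Xray must precede Echo.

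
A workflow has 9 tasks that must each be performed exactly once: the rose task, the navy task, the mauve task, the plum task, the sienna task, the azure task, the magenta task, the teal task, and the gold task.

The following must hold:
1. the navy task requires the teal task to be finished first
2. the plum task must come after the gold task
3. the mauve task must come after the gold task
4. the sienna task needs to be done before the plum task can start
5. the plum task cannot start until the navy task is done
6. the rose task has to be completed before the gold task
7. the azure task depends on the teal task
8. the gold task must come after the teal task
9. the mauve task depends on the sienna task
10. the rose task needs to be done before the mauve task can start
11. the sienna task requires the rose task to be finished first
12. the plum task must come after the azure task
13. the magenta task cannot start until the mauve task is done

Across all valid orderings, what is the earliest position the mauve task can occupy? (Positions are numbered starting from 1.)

5

Working backwards through the constraints from the mauve task, its full set of required predecessors is the rose task, the sienna task, the teal task, the gold task — 4 of them.
With 4 mandatory predecessors, the earliest the mauve task can sit is position 4+1 = 5, and placing just those 4 first achieves it.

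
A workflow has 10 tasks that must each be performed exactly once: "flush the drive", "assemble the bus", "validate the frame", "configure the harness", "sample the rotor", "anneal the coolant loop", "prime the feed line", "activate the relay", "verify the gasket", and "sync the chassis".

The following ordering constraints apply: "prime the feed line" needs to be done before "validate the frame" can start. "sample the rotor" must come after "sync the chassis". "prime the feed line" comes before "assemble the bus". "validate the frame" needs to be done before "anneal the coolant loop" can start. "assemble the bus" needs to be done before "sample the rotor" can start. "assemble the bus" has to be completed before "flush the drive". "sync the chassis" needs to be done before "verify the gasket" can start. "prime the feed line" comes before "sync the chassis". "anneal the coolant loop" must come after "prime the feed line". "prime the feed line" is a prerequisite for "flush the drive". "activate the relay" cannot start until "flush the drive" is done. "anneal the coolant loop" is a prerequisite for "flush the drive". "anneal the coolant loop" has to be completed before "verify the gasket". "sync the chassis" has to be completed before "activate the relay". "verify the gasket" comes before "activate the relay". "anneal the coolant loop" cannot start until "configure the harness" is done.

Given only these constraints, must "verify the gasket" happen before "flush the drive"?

No

"verify the gasket" and "flush the drive" are not related by any chain of constraints.
So "verify the gasket" can come before "flush the drive" or after — it is not forced.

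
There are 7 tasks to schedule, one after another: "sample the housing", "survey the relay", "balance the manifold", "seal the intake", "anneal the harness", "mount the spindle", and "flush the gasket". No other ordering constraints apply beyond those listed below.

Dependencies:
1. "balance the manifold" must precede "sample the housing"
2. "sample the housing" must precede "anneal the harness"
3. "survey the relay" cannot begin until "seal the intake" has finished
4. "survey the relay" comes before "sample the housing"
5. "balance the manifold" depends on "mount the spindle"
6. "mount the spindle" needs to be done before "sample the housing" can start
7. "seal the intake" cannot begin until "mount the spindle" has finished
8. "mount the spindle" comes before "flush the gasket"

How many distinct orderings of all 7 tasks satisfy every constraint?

Only "mount the spindle" has no prerequisites, so it must go first.
Enumerating by repeatedly choosing an available task (one whose prerequisites are all placed) gives 18 distinct complete orderings.

18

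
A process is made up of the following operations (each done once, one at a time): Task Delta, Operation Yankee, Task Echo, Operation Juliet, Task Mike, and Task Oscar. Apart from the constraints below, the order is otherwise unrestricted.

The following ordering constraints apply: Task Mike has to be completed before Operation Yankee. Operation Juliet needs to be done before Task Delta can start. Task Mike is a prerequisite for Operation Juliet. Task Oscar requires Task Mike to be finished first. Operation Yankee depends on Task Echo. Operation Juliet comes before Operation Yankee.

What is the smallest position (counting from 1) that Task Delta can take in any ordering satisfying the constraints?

The operations that are forced before Task Delta, directly or transitively, are Operation Juliet, Task Mike. That's 2 operations.
With 2 mandatory predecessors, the earliest Task Delta can sit is position 2+1 = 3, and placing just those 2 first achieves it.

3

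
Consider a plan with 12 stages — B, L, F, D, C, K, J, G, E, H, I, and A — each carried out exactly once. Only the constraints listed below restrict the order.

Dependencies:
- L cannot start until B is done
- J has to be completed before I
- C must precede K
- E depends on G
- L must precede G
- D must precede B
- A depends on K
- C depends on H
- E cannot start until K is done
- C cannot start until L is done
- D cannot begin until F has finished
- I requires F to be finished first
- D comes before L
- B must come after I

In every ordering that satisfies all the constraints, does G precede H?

G and H are not related by any chain of constraints.
So G can come before H or after — it is not forced.

No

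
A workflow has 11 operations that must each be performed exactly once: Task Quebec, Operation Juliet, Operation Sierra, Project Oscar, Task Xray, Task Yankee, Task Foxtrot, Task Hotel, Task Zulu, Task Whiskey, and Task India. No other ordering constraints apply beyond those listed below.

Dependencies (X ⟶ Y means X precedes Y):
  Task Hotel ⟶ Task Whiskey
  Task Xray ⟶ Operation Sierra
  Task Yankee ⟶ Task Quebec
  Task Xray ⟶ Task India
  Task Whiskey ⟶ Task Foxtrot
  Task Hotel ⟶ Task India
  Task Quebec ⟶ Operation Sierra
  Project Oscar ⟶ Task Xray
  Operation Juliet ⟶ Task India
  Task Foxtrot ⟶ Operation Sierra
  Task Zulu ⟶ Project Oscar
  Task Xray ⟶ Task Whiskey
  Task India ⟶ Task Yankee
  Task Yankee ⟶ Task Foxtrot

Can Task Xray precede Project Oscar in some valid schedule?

The constraints give a chain Project Oscar → Task Xray, which forces Project Oscar before Task Xray.
Hence Task Xray can never be scheduled before Project Oscar.

No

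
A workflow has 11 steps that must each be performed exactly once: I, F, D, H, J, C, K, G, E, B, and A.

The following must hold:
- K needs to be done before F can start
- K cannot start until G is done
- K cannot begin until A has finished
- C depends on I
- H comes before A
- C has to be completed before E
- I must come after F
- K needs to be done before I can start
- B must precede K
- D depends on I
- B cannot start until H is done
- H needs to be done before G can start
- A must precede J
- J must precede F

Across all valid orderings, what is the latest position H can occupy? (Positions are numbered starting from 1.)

The steps that are forced after H, directly or by a chain of constraints, are I, F, D, J, C, K, G, E, B, A. That's 10 steps.
So at least 10 steps follow H, putting H no later than position 1. That position is achievable by scheduling everything else first.

1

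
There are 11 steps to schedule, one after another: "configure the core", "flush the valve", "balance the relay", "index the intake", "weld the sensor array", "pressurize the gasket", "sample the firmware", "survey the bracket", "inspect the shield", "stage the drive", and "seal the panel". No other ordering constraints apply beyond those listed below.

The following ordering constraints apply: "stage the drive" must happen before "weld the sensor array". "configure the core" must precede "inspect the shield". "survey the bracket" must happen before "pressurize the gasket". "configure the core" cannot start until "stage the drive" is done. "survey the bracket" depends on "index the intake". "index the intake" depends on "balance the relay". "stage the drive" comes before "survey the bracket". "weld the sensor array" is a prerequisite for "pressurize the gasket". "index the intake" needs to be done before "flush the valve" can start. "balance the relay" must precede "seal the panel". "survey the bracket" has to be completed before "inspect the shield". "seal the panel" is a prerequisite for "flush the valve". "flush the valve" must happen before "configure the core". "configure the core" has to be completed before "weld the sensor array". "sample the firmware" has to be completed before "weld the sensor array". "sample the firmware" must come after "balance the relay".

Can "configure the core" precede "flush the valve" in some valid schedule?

There is a dependency chain "flush the valve" → "configure the core", so "configure the core" always comes after "flush the valve".
So no valid ordering can have "configure the core" before "flush the valve".

No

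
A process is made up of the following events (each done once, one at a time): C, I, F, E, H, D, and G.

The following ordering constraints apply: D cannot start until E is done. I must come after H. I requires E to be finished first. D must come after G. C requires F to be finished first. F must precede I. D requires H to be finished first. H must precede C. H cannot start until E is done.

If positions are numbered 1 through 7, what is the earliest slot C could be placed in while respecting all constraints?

4

Every event that must precede C has to come before it. Tracing all chains that end at C, those events are: F, E, H — 3 in total.
With 3 mandatory predecessors, the earliest C can sit is position 3+1 = 4, and placing just those 3 first achieves it.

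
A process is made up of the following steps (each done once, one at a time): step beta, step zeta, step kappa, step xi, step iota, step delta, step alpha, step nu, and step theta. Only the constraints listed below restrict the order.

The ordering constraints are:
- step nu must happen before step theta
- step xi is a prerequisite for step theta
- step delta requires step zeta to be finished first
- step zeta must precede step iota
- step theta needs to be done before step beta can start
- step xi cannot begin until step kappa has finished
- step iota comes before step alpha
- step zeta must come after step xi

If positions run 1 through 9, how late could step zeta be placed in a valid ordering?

Every step that must follow step zeta has to come after it. Tracing all chains starting from step zeta, those steps are: step iota, step delta, step alpha — 3 in total.
So at least 3 steps follow step zeta, putting step zeta no later than position 6. That position is achievable by scheduling everything else first.

6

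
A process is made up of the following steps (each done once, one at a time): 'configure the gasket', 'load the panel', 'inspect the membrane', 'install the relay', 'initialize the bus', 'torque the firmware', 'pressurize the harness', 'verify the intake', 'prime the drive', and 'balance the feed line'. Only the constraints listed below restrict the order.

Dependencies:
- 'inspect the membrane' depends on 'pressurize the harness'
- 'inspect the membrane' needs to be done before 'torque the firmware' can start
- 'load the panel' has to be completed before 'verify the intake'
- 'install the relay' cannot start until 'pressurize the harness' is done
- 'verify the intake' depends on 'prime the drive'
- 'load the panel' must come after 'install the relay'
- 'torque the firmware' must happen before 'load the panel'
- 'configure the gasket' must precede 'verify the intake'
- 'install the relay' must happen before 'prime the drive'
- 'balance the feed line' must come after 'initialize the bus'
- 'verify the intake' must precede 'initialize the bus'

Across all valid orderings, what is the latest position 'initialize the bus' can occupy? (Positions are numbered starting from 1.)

The only step forced after 'initialize the bus' (directly or by a chain) is 'balance the feed line'.
With 1 mandatory successor out of 10 steps total, the latest slot for 'initialize the bus' is 10−1 = 9, and it's reachable by doing all non-successors before 'initialize the bus'.

9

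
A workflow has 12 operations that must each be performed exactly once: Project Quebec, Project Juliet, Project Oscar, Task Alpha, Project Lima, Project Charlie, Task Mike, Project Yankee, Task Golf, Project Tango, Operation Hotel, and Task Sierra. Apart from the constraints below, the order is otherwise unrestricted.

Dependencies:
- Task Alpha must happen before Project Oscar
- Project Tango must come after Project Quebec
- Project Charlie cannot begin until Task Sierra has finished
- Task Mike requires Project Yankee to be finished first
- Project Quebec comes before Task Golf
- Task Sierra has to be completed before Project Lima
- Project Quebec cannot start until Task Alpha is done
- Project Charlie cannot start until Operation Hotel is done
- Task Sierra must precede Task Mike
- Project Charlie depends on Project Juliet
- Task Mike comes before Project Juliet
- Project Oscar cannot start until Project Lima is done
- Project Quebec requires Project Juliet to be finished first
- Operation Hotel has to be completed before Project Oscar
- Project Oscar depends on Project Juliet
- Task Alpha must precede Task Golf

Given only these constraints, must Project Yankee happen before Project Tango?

There is a constraint chain Project Yankee → Task Mike → Project Juliet → Project Quebec → Project Tango.
Hence Project Yankee necessarily comes before Project Tango.

Yes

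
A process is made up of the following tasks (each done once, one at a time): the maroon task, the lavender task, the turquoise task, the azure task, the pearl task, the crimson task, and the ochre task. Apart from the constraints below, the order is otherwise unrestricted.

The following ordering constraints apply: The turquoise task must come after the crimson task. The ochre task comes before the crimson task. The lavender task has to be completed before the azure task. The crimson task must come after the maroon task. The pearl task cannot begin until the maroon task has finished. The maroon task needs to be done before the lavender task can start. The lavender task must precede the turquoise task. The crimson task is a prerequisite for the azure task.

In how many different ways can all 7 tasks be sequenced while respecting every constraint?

The tasks with no prerequisites are the maroon task, the ochre task; any of them can be placed first.
Counting all ways to extend the partial order to a total order gives 56.

56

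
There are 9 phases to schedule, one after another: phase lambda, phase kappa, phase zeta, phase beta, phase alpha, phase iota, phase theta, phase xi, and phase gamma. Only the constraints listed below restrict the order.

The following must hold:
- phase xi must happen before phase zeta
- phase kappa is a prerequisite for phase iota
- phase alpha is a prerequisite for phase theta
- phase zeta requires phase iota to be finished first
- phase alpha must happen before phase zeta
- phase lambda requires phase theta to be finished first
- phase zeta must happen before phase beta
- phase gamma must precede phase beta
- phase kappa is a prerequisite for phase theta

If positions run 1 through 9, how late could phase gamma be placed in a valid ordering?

8

Following the constraints forward from phase gamma, its only required successor is phase beta.
With 1 mandatory successor out of 9 phases total, the latest slot for phase gamma is 9−1 = 8, and it's reachable by doing all non-successors before phase gamma.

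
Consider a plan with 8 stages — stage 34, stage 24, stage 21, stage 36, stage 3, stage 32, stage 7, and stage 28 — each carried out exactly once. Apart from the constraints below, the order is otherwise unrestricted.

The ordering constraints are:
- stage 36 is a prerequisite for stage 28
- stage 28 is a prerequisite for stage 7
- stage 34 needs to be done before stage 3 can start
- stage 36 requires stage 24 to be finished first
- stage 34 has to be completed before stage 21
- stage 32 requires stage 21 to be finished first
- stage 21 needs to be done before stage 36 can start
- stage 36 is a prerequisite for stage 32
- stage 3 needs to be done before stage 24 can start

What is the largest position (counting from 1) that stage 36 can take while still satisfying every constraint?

Following every chain forward from stage 36, the stages that must come later are stage 32, stage 7, stage 28 — 3 of them.
With 3 mandatory successors out of 8 stages total, the latest slot for stage 36 is 8−3 = 5, and it's reachable by doing all non-successors before stage 36.

5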